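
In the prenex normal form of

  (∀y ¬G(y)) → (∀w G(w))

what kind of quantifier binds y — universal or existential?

Eliminate → and ↔ using ¬ and ∨.
  ¬(∀y ¬G(y)) ∨ (∀w G(w))
Move each ¬ inward, flipping quantifiers it crosses:
  (∃y G(y)) ∨ (∀w G(w))
All bound variables are already distinct, so no renaming is needed.
Extract every quantifier outward, since the variables are now distinct and don't occur free across branches:
  ∃y ∀w (G(y) ∨ G(w))
The quantifier ∀y sits under an odd number of negations (counting the antecedent side of each →), so it flips to ∃y.

existential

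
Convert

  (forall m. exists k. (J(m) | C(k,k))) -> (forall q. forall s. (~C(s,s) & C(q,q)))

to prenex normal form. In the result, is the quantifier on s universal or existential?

universal

Rewrite implications/biconditionals: A → B as ¬A ∨ B.
  ~(forall m. exists k. (J(m) | C(k,k))) | (forall q. forall s. (~C(s,s) & C(q,q)))
Move each ¬ inward, flipping quantifiers it crosses:
  (exists m. forall k. (~J(m) & ~C(k,k))) | (forall q. forall s. (~C(s,s) & C(q,q)))
All bound variables are already distinct, so no renaming is needed.
Finally move all quantifiers to the prefix:
  exists m. forall k. forall q. forall s. (~J(m) & ~C(k,k) | ~C(s,s) & C(q,q))
The quantifier forall s sits under an even number of negations (counting the antecedent side of each →), so it remains universal.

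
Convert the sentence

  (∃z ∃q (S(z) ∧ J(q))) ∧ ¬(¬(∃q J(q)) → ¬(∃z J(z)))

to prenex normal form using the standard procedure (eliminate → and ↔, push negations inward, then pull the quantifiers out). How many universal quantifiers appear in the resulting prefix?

1

Rewrite implications/biconditionals: A → B as ¬A ∨ B.
  (∃z ∃q (S(z) ∧ J(q))) ∧ ¬(¬¬(∃q J(q)) ∨ ¬(∃z J(z)))
Push ¬ through the quantifiers and connectives to reach negation normal form:
  (∃z ∃q (S(z) ∧ J(q))) ∧ (∀q ¬J(q)) ∧ (∃z J(z))
Give each quantifier a distinct variable: q↦w1, z↦a.
  (∃z ∃q (S(z) ∧ J(q))) ∧ (∀w1 ¬J(w1)) ∧ (∃a J(a))
Finally move all quantifiers to the prefix:
  ∃z ∃q ∀w1 ∃a (S(z) ∧ J(q) ∧ ¬J(w1) ∧ J(a))
The prefix is ∃z ∃q ∀w1 ∃a: 1 universal, 3 existential.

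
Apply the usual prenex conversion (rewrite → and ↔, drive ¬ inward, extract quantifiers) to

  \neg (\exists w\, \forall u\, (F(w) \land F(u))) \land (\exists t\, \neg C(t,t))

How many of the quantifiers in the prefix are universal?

Drive negations inward (¬∀x A ≡ ∃x ¬A, ¬∃x A ≡ ∀x ¬A, De Morgan for ∧/∨):
  (\forall w\, \exists u\, (\neg F(w) \lor \neg F(u))) \land (\exists t\, \neg C(t,t))
All bound variables are already distinct, so no renaming is needed.
Extract every quantifier outward, since the variables are now distinct and don't occur free across branches:
  \forall w\, \exists u\, \exists t\, ((\neg F(w) \lor \neg F(u)) \land \neg C(t,t))
The prefix is \forall w \exists u \exists t: 1 universal, 2 existential.

1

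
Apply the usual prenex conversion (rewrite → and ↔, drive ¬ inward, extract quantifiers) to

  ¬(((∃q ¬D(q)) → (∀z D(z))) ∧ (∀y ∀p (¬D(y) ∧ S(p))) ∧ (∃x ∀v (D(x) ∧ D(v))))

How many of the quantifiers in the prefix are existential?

Eliminate → and ↔ using ¬ and ∨.
  ¬((¬(∃q ¬D(q)) ∨ (∀z D(z))) ∧ (∀y ∀p (¬D(y) ∧ S(p))) ∧ (∃x ∀v (D(x) ∧ D(v))))
Drive negations inward (¬∀x A ≡ ∃x ¬A, ¬∃x A ≡ ∀x ¬A, De Morgan for ∧/∨):
  (∃q ¬D(q)) ∧ (∃z ¬D(z)) ∨ (∃y ∃p (D(y) ∨ ¬S(p))) ∨ (∀x ∃v (¬D(x) ∨ ¬D(v)))
Pull the quantifiers to the front (each side's bound variable is not free in the other side):
  ∃q ∃z ∃y ∃p ∀x ∃v (¬D(q) ∧ ¬D(z) ∨ D(y) ∨ ¬S(p) ∨ ¬D(x) ∨ ¬D(v))
The prefix is ∃q ∃z ∃y ∃p ∀x ∃v: 1 universal, 5 existential.

5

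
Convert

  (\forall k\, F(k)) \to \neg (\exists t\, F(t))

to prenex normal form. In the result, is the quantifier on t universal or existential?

Rewrite implications/biconditionals: A → B as ¬A ∨ B.
  \neg (\forall k\, F(k)) \lor \neg (\exists t\, F(t))
Drive negations inward (¬∀x A ≡ ∃x ¬A, ¬∃x A ≡ ∀x ¬A, De Morgan for ∧/∨):
  (\exists k\, \neg F(k)) \lor (\forall t\, \neg F(t))
Finally move all quantifiers to the prefix:
  \exists k\, \forall t\, (\neg F(k) \lor \neg F(t))
The quantifier \exists t sits under an odd number of negations (counting the antecedent side of each →), so it flips to \forall t.

universal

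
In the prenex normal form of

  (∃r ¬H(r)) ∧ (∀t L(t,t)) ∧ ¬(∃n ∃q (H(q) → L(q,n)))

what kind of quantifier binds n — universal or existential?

First replace A → B with ¬A ∨ B.
  (∃r ¬H(r)) ∧ (∀t L(t,t)) ∧ ¬(∃n ∃q (¬H(q) ∨ L(q,n)))
Push ¬ through the quantifiers and connectives to reach negation normal form:
  (∃r ¬H(r)) ∧ (∀t L(t,t)) ∧ (∀n ∀q (H(q) ∧ ¬L(q,n)))
Finally move all quantifiers to the prefix:
  ∃r ∀t ∀n ∀q (¬H(r) ∧ L(t,t) ∧ H(q) ∧ ¬L(q,n))
The quantifier ∃n sits under an odd number of negations (counting the antecedent side of each →), so it flips to ∀n.

universal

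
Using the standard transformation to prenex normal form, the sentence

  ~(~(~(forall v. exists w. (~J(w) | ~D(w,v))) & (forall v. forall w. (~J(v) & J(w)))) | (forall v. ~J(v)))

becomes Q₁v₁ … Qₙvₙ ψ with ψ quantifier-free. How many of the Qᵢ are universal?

Drive negations inward (¬∀x A ≡ ∃x ¬A, ¬∃x A ≡ ∀x ¬A, De Morgan for ∧/∨):
  (exists v. forall w. (J(w) & D(w,v))) & (forall v. forall w. (~J(v) & J(w))) & (exists v. J(v))
Rename bound variables to avoid capture: v↦y, w↦s, v↦x1.
  (exists v. forall w. (J(w) & D(w,v))) & (forall y. forall s. (~J(y) & J(s))) & (exists x1. J(x1))
Extract every quantifier outward, since the variables are now distinct and don't occur free across branches:
  exists v. forall w. forall y. forall s. exists x1. (J(w) & D(w,v) & ~J(y) & J(s) & J(x1))
The prefix is exists v forall w forall y forall s exists x1: 3 universal, 2 existential.

3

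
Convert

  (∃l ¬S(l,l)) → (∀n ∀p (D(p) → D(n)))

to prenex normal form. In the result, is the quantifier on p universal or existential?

Eliminate → and ↔ using ¬ and ∨.
  ¬(∃l ¬S(l,l)) ∨ (∀n ∀p (¬D(p) ∨ D(n)))
Drive negations inward (¬∀x A ≡ ∃x ¬A, ¬∃x A ≡ ∀x ¬A, De Morgan for ∧/∨):
  (∀l S(l,l)) ∨ (∀n ∀p (¬D(p) ∨ D(n)))
All bound variables are already distinct, so no renaming is needed.
Finally move all quantifiers to the prefix:
  ∀l ∀n ∀p (S(l,l) ∨ ¬D(p) ∨ D(n))
The quantifier ∀p sits under an even number of negations (counting the antecedent side of each →), so it remains universal.

universal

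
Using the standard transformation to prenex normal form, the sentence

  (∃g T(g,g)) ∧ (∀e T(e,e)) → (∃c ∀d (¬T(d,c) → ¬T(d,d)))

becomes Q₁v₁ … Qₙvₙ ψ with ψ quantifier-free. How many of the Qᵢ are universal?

Eliminate → and ↔ using ¬ and ∨.
  ¬((∃g T(g,g)) ∧ (∀e T(e,e))) ∨ (∃c ∀d (¬¬T(d,c) ∨ ¬T(d,d)))
Push ¬ through the quantifiers and connectives to reach negation normal form:
  (∀g ¬T(g,g)) ∨ (∃e ¬T(e,e)) ∨ (∃c ∀d (T(d,c) ∨ ¬T(d,d)))
All bound variables are already distinct, so no renaming is needed.
Extract every quantifier outward, since the variables are now distinct and don't occur free across branches:
  ∀g ∃e ∃c ∀d (¬T(g,g) ∨ ¬T(e,e) ∨ T(d,c) ∨ ¬T(d,d))
The prefix is ∀g ∃e ∃c ∀d: 2 universal, 2 existential.

2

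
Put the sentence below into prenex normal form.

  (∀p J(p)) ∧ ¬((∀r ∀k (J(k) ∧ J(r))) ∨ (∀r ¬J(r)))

Drive negations inward (¬∀x A ≡ ∃x ¬A, ¬∃x A ≡ ∀x ¬A, De Morgan for ∧/∨):
  (∀p J(p)) ∧ (∃r ∃k (¬J(k) ∨ ¬J(r))) ∧ (∃r J(r))
Standardize variables apart so no two quantifiers bind the same name: r↦b.
  (∀p J(p)) ∧ (∃r ∃k (¬J(k) ∨ ¬J(r))) ∧ (∃b J(b))
Finally move all quantifiers to the prefix:
  ∀p ∃r ∃k ∃b (J(p) ∧ (¬J(k) ∨ ¬J(r)) ∧ J(b))

∀p ∃r ∃k ∃b (J(p) ∧ (¬J(k) ∨ ¬J(r)) ∧ J(b))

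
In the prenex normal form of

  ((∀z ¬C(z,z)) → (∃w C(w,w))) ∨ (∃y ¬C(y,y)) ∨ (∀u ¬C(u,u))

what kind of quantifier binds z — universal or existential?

existential

First replace A → B with ¬A ∨ B.
  ¬(∀z ¬C(z,z)) ∨ (∃w C(w,w)) ∨ (∃y ¬C(y,y)) ∨ (∀u ¬C(u,u))
Push ¬ through the quantifiers and connectives to reach negation normal form:
  (∃z C(z,z)) ∨ (∃w C(w,w)) ∨ (∃y ¬C(y,y)) ∨ (∀u ¬C(u,u))
All bound variables are already distinct, so no renaming is needed.
Extract every quantifier outward, since the variables are now distinct and don't occur free across branches:
  ∃z ∃w ∃y ∀u (C(z,z) ∨ C(w,w) ∨ ¬C(y,y) ∨ ¬C(u,u))
The quantifier ∀z sits under an odd number of negations (counting the antecedent side of each →), so it flips to ∃z.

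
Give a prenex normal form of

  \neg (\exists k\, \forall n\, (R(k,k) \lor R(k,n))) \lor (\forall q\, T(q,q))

Move each ¬ inward, flipping quantifiers it crosses:
  (\forall k\, \exists n\, (\neg R(k,k) \land \neg R(k,n))) \lor (\forall q\, T(q,q))
All bound variables are already distinct, so no renaming is needed.
Extract every quantifier outward, since the variables are now distinct and don't occur free across branches:
  \forall k\, \exists n\, \forall q\, (\neg R(k,k) \land \neg R(k,n) \lor T(q,q))

\forall k\, \exists n\, \forall q\, (\neg R(k,k) \land \neg R(k,n) \lor T(q,q))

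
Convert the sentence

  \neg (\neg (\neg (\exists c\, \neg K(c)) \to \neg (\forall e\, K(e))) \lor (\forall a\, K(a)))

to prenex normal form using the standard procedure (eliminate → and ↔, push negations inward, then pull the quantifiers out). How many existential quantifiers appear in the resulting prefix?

First replace A → B with ¬A ∨ B.
  \neg (\neg (\neg \neg (\exists c\, \neg K(c)) \lor \neg (\forall e\, K(e))) \lor (\forall a\, K(a)))
Drive negations inward (¬∀x A ≡ ∃x ¬A, ¬∃x A ≡ ∀x ¬A, De Morgan for ∧/∨):
  ((\exists c\, \neg K(c)) \lor (\exists e\, \neg K(e))) \land (\exists a\, \neg K(a))
All bound variables are already distinct, so no renaming is needed.
Extract every quantifier outward, since the variables are now distinct and don't occur free across branches:
  \exists c\, \exists e\, \exists a\, ((\neg K(c) \lor \neg K(e)) \land \neg K(a))
The prefix is \exists c \exists e \exists a: 0 universal, 3 existential.

3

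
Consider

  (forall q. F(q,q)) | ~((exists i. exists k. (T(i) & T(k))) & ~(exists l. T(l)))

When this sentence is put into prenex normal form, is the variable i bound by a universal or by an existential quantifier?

Push ¬ through the quantifiers and connectives to reach negation normal form:
  (forall q. F(q,q)) | (forall i. forall k. (~T(i) | ~T(k))) | (exists l. T(l))
All bound variables are already distinct, so no renaming is needed.
Pull the quantifiers to the front (each side's bound variable is not free in the other side):
  forall q. forall i. forall k. exists l. (F(q,q) | ~T(i) | ~T(k) | T(l))
The quantifier exists i sits under an odd number of negations, so it flips to forall i.

universal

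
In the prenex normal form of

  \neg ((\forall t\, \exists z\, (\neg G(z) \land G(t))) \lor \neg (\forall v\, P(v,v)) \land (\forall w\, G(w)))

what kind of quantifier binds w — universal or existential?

Push ¬ through the quantifiers and connectives to reach negation normal form:
  (\exists t\, \forall z\, (G(z) \lor \neg G(t))) \land ((\forall v\, P(v,v)) \lor (\exists w\, \neg G(w)))
All bound variables are already distinct, so no renaming is needed.
Pull the quantifiers to the front (each side's bound variable is not free in the other side):
  \exists t\, \forall z\, \forall v\, \exists w\, ((G(z) \lor \neg G(t)) \land (P(v,v) \lor \neg G(w)))
The quantifier \forall w sits under an odd number of negations, so it flips to \exists w.

existential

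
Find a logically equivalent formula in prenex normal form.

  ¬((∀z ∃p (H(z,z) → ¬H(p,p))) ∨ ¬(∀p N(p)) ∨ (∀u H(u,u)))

First replace A → B with ¬A ∨ B.
  ¬((∀z ∃p (¬H(z,z) ∨ ¬H(p,p))) ∨ ¬(∀p N(p)) ∨ (∀u H(u,u)))
Push ¬ through the quantifiers and connectives to reach negation normal form:
  (∃z ∀p (H(z,z) ∧ H(p,p))) ∧ (∀p N(p)) ∧ (∃u ¬H(u,u))
Give each quantifier a distinct variable: p↦r.
  (∃z ∀p (H(z,z) ∧ H(p,p))) ∧ (∀r N(r)) ∧ (∃u ¬H(u,u))
Extract every quantifier outward, since the variables are now distinct and don't occur free across branches:
  ∃z ∀p ∀r ∃u (H(z,z) ∧ H(p,p) ∧ N(r) ∧ ¬H(u,u))

∃z ∀p ∀r ∃u (H(z,z) ∧ H(p,p) ∧ N(r) ∧ ¬H(u,u))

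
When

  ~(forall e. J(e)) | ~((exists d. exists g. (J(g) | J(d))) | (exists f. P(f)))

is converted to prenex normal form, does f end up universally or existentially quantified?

Drive negations inward (¬∀x A ≡ ∃x ¬A, ¬∃x A ≡ ∀x ¬A, De Morgan for ∧/∨):
  (exists e. ~J(e)) | (forall d. forall g. (~J(g) & ~J(d))) & (forall f. ~P(f))
All bound variables are already distinct, so no renaming is needed.
Pull the quantifiers to the front (each side's bound variable is not free in the other side):
  exists e. forall d. forall g. forall f. (~J(e) | ~J(g) & ~J(d) & ~P(f))
The quantifier exists f sits under an odd number of negations, so it flips to forall f.

universal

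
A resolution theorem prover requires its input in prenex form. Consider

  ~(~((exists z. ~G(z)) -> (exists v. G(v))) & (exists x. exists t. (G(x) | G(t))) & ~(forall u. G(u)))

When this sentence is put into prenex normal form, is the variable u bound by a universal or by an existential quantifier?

universal

Eliminate → and ↔ using ¬ and ∨.
  ~(~(~(exists z. ~G(z)) | (exists v. G(v))) & (exists x. exists t. (G(x) | G(t))) & ~(forall u. G(u)))
Move each ¬ inward, flipping quantifiers it crosses:
  (forall z. G(z)) | (exists v. G(v)) | (forall x. forall t. (~G(x) & ~G(t))) | (forall u. G(u))
Extract every quantifier outward, since the variables are now distinct and don't occur free across branches:
  forall z. exists v. forall x. forall t. forall u. (G(z) | G(v) | ~G(x) & ~G(t) | G(u))
The quantifier forall u sits under an even number of negations (counting the antecedent side of each →), so it remains universal.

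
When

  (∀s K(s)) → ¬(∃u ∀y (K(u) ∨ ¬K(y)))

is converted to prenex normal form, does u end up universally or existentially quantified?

universal

First replace A → B with ¬A ∨ B.
  ¬(∀s K(s)) ∨ ¬(∃u ∀y (K(u) ∨ ¬K(y)))
Drive negations inward (¬∀x A ≡ ∃x ¬A, ¬∃x A ≡ ∀x ¬A, De Morgan for ∧/∨):
  (∃s ¬K(s)) ∨ (∀u ∃y (¬K(u) ∧ K(y)))
All bound variables are already distinct, so no renaming is needed.
Extract every quantifier outward, since the variables are now distinct and don't occur free across branches:
  ∃s ∀u ∃y (¬K(s) ∨ ¬K(u) ∧ K(y))
The quantifier ∃u sits under an odd number of negations (counting the antecedent side of each →), so it flips to ∀u.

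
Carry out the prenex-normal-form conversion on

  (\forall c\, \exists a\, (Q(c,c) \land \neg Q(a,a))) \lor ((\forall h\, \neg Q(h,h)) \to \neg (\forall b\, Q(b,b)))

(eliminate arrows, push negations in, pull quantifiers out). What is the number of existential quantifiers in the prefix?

First replace A → B with ¬A ∨ B.
  (\forall c\, \exists a\, (Q(c,c) \land \neg Q(a,a))) \lor \neg (\forall h\, \neg Q(h,h)) \lor \neg (\forall b\, Q(b,b))
Push ¬ through the quantifiers and connectives to reach negation normal form:
  (\forall c\, \exists a\, (Q(c,c) \land \neg Q(a,a))) \lor (\exists h\, Q(h,h)) \lor (\exists b\, \neg Q(b,b))
Pull the quantifiers to the front (each side's bound variable is not free in the other side):
  \forall c\, \exists a\, \exists h\, \exists b\, (Q(c,c) \land \neg Q(a,a) \lor Q(h,h) \lor \neg Q(b,b))
The prefix is \forall c \exists a \exists h \exists b: 1 universal, 3 existential.

3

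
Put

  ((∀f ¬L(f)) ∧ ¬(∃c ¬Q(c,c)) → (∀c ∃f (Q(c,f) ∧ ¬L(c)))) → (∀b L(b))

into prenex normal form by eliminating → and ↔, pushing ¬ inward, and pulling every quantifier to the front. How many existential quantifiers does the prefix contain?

1

Rewrite implications/biconditionals: A → B as ¬A ∨ B.
  ¬(¬((∀f ¬L(f)) ∧ ¬(∃c ¬Q(c,c))) ∨ (∀c ∃f (Q(c,f) ∧ ¬L(c)))) ∨ (∀b L(b))
Move each ¬ inward, flipping quantifiers it crosses:
  (∀f ¬L(f)) ∧ (∀c Q(c,c)) ∧ (∃c ∀f (¬Q(c,f) ∨ L(c))) ∨ (∀b L(b))
Rename bound variables to avoid capture: c↦y1, f↦y.
  (∀f ¬L(f)) ∧ (∀c Q(c,c)) ∧ (∃y1 ∀y (¬Q(y1,y) ∨ L(y1))) ∨ (∀b L(b))
Finally move all quantifiers to the prefix:
  ∀f ∀c ∃y1 ∀y ∀b (¬L(f) ∧ Q(c,c) ∧ (¬Q(y1,y) ∨ L(y1)) ∨ L(b))
The prefix is ∀f ∀c ∃y1 ∀y ∀b: 4 universal, 1 existential.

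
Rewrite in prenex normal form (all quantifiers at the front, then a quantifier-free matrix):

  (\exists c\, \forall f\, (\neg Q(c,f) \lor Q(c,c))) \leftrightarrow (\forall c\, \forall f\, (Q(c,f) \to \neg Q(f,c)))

\forall c\, \exists f\, \forall w\, \forall w1\, \exists u1\, \exists a\, \exists x1\, \forall v\, ((Q(c,f) \land \neg Q(c,c) \lor \neg Q(w,w1) \lor \neg Q(w1,w)) \land (Q(u1,a) \land Q(a,u1) \lor \neg Q(x1,v) \lor Q(x1,x1)))

Eliminate → and ↔ using ¬ and ∨; A ↔ B as (¬A ∨ B) ∧ (¬B ∨ A).
  (\neg (\exists c\, \forall f\, (\neg Q(c,f) \lor Q(c,c))) \lor (\forall c\, \forall f\, (\neg Q(c,f) \lor \neg Q(f,c)))) \land (\neg (\forall c\, \forall f\, (\neg Q(c,f) \lor \neg Q(f,c))) \lor (\exists c\, \forall f\, (\neg Q(c,f) \lor Q(c,c))))
Move each ¬ inward, flipping quantifiers it crosses:
  ((\forall c\, \exists f\, (Q(c,f) \land \neg Q(c,c))) \lor (\forall c\, \forall f\, (\neg Q(c,f) \lor \neg Q(f,c)))) \land ((\exists c\, \exists f\, (Q(c,f) \land Q(f,c))) \lor (\exists c\, \forall f\, (\neg Q(c,f) \lor Q(c,c))))
Give each quantifier a distinct variable: c↦w, f↦w1, c↦u1, f↦a, c↦x1, f↦v.
  ((\forall c\, \exists f\, (Q(c,f) \land \neg Q(c,c))) \lor (\forall w\, \forall w1\, (\neg Q(w,w1) \lor \neg Q(w1,w)))) \land ((\exists u1\, \exists a\, (Q(u1,a) \land Q(a,u1))) \lor (\exists x1\, \forall v\, (\neg Q(x1,v) \lor Q(x1,x1))))
Extract every quantifier outward, since the variables are now distinct and don't occur free across branches:
  \forall c\, \exists f\, \forall w\, \forall w1\, \exists u1\, \exists a\, \exists x1\, \forall v\, ((Q(c,f) \land \neg Q(c,c) \lor \neg Q(w,w1) \lor \neg Q(w1,w)) \land (Q(u1,a) \land Q(a,u1) \lor \neg Q(x1,v) \lor Q(x1,x1)))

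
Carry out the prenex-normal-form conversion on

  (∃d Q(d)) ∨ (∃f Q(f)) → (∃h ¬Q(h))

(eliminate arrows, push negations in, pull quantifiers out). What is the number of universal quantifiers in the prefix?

2

Eliminate → and ↔ using ¬ and ∨.
  ¬((∃d Q(d)) ∨ (∃f Q(f))) ∨ (∃h ¬Q(h))
Move each ¬ inward, flipping quantifiers it crosses:
  (∀d ¬Q(d)) ∧ (∀f ¬Q(f)) ∨ (∃h ¬Q(h))
Pull the quantifiers to the front (each side's bound variable is not free in the other side):
  ∀d ∀f ∃h (¬Q(d) ∧ ¬Q(f) ∨ ¬Q(h))
The prefix is ∀d ∀f ∃h: 2 universal, 1 existential.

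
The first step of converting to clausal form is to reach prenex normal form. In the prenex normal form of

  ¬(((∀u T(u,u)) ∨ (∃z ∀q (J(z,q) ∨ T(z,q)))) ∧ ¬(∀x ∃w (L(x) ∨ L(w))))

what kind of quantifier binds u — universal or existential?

Move each ¬ inward, flipping quantifiers it crosses:
  (∃u ¬T(u,u)) ∧ (∀z ∃q (¬J(z,q) ∧ ¬T(z,q))) ∨ (∀x ∃w (L(x) ∨ L(w)))
All bound variables are already distinct, so no renaming is needed.
Finally move all quantifiers to the prefix:
  ∃u ∀z ∃q ∀x ∃w (¬T(u,u) ∧ ¬J(z,q) ∧ ¬T(z,q) ∨ L(x) ∨ L(w))
The quantifier ∀u sits under an odd number of negations, so it flips to ∃u.

existential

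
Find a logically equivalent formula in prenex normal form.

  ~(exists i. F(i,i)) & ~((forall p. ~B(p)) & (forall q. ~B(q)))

forall i. exists p. exists q. (~F(i,i) & (B(p) | B(q)))

Push ¬ through the quantifiers and connectives to reach negation normal form:
  (forall i. ~F(i,i)) & ((exists p. B(p)) | (exists q. B(q)))
Extract every quantifier outward, since the variables are now distinct and don't occur free across branches:
  forall i. exists p. exists q. (~F(i,i) & (B(p) | B(q)))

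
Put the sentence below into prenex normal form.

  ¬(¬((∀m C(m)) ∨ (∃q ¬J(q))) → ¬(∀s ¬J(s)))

Rewrite implications/biconditionals: A → B as ¬A ∨ B.
  ¬(¬¬((∀m C(m)) ∨ (∃q ¬J(q))) ∨ ¬(∀s ¬J(s)))
Move each ¬ inward, flipping quantifiers it crosses:
  (∃m ¬C(m)) ∧ (∀q J(q)) ∧ (∀s ¬J(s))
All bound variables are already distinct, so no renaming is needed.
Finally move all quantifiers to the prefix:
  ∃m ∀q ∀s (¬C(m) ∧ J(q) ∧ ¬J(s))

∃m ∀q ∀s (¬C(m) ∧ J(q) ∧ ¬J(s))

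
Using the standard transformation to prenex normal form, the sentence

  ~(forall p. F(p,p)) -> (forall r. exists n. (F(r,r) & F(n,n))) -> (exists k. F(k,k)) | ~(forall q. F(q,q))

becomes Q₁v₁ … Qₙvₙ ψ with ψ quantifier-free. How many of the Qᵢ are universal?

Rewrite implications/biconditionals: A → B as ¬A ∨ B.
  ~~(forall p. F(p,p)) | ~(forall r. exists n. (F(r,r) & F(n,n))) | (exists k. F(k,k)) | ~(forall q. F(q,q))
Push ¬ through the quantifiers and connectives to reach negation normal form:
  (forall p. F(p,p)) | (exists r. forall n. (~F(r,r) | ~F(n,n))) | (exists k. F(k,k)) | (exists q. ~F(q,q))
Pull the quantifiers to the front (each side's bound variable is not free in the other side):
  forall p. exists r. forall n. exists k. exists q. (F(p,p) | ~F(r,r) | ~F(n,n) | F(k,k) | ~F(q,q))
The prefix is forall p exists r forall n exists k exists q: 2 universal, 3 existential.

2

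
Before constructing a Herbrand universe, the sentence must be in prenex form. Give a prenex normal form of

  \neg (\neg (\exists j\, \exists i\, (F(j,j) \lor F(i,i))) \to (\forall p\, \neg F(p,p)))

\forall j\, \forall i\, \exists p\, (\neg F(j,j) \land \neg F(i,i) \land F(p,p))

Rewrite implications/biconditionals: A → B as ¬A ∨ B.
  \neg (\neg \neg (\exists j\, \exists i\, (F(j,j) \lor F(i,i))) \lor (\forall p\, \neg F(p,p)))
Drive negations inward (¬∀x A ≡ ∃x ¬A, ¬∃x A ≡ ∀x ¬A, De Morgan for ∧/∨):
  (\forall j\, \forall i\, (\neg F(j,j) \land \neg F(i,i))) \land (\exists p\, F(p,p))
Pull the quantifiers to the front (each side's bound variable is not free in the other side):
  \forall j\, \forall i\, \exists p\, (\neg F(j,j) \land \neg F(i,i) \land F(p,p))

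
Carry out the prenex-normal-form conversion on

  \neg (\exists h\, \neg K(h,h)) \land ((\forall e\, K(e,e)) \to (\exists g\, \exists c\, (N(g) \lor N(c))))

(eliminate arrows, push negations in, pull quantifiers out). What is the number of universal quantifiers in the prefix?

1

Rewrite implications/biconditionals: A → B as ¬A ∨ B.
  \neg (\exists h\, \neg K(h,h)) \land (\neg (\forall e\, K(e,e)) \lor (\exists g\, \exists c\, (N(g) \lor N(c))))
Drive negations inward (¬∀x A ≡ ∃x ¬A, ¬∃x A ≡ ∀x ¬A, De Morgan for ∧/∨):
  (\forall h\, K(h,h)) \land ((\exists e\, \neg K(e,e)) \lor (\exists g\, \exists c\, (N(g) \lor N(c))))
Finally move all quantifiers to the prefix:
  \forall h\, \exists e\, \exists g\, \exists c\, (K(h,h) \land (\neg K(e,e) \lor N(g) \lor N(c)))
The prefix is \forall h \exists e \exists g \exists c: 1 universal, 3 existential.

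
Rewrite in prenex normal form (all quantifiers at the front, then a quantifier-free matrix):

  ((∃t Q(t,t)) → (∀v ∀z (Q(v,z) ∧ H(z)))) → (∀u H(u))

Rewrite implications/biconditionals: A → B as ¬A ∨ B.
  ¬(¬(∃t Q(t,t)) ∨ (∀v ∀z (Q(v,z) ∧ H(z)))) ∨ (∀u H(u))
Move each ¬ inward, flipping quantifiers it crosses:
  (∃t Q(t,t)) ∧ (∃v ∃z (¬Q(v,z) ∨ ¬H(z))) ∨ (∀u H(u))
All bound variables are already distinct, so no renaming is needed.
Finally move all quantifiers to the prefix:
  ∃t ∃v ∃z ∀u (Q(t,t) ∧ (¬Q(v,z) ∨ ¬H(z)) ∨ H(u))

∃t ∃v ∃z ∀u (Q(t,t) ∧ (¬Q(v,z) ∨ ¬H(z)) ∨ H(u))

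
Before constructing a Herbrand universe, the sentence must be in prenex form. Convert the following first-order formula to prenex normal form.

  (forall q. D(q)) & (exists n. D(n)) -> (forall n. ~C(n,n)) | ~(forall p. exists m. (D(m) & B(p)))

Rewrite implications/biconditionals: A → B as ¬A ∨ B.
  ~((forall q. D(q)) & (exists n. D(n))) | (forall n. ~C(n,n)) | ~(forall p. exists m. (D(m) & B(p)))
Drive negations inward (¬∀x A ≡ ∃x ¬A, ¬∃x A ≡ ∀x ¬A, De Morgan for ∧/∨):
  (exists q. ~D(q)) | (forall n. ~D(n)) | (forall n. ~C(n,n)) | (exists p. forall m. (~D(m) | ~B(p)))
Rename bound variables to avoid capture: n↦b.
  (exists q. ~D(q)) | (forall n. ~D(n)) | (forall b. ~C(b,b)) | (exists p. forall m. (~D(m) | ~B(p)))
Finally move all quantifiers to the prefix:
  exists q. forall n. forall b. exists p. forall m. (~D(q) | ~D(n) | ~C(b,b) | ~D(m) | ~B(p))

exists q. forall n. forall b. exists p. forall m. (~D(q) | ~D(n) | ~C(b,b) | ~D(m) | ~B(p))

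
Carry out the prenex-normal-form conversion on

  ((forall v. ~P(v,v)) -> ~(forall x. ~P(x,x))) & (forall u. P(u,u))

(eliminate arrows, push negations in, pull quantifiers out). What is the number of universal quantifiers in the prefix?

1

Rewrite implications/biconditionals: A → B as ¬A ∨ B.
  (~(forall v. ~P(v,v)) | ~(forall x. ~P(x,x))) & (forall u. P(u,u))
Drive negations inward (¬∀x A ≡ ∃x ¬A, ¬∃x A ≡ ∀x ¬A, De Morgan for ∧/∨):
  ((exists v. P(v,v)) | (exists x. P(x,x))) & (forall u. P(u,u))
All bound variables are already distinct, so no renaming is needed.
Extract every quantifier outward, since the variables are now distinct and don't occur free across branches:
  exists v. exists x. forall u. ((P(v,v) | P(x,x)) & P(u,u))
The prefix is exists v exists x forall u: 1 universal, 2 existential.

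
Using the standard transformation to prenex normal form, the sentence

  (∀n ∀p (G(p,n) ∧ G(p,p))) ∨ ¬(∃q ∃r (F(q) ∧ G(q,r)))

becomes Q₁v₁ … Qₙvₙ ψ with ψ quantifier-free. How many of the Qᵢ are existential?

Move each ¬ inward, flipping quantifiers it crosses:
  (∀n ∀p (G(p,n) ∧ G(p,p))) ∨ (∀q ∀r (¬F(q) ∨ ¬G(q,r)))
All bound variables are already distinct, so no renaming is needed.
Finally move all quantifiers to the prefix:
  ∀n ∀p ∀q ∀r (G(p,n) ∧ G(p,p) ∨ ¬F(q) ∨ ¬G(q,r))
The prefix is ∀n ∀p ∀q ∀r: 4 universal, 0 existential.

0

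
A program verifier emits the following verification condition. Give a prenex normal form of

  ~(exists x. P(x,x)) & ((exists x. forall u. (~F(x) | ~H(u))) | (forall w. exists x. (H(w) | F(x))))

Move each ¬ inward, flipping quantifiers it crosses:
  (forall x. ~P(x,x)) & ((exists x. forall u. (~F(x) | ~H(u))) | (forall w. exists x. (H(w) | F(x))))
Rename bound variables to avoid capture: x↦b, x↦r.
  (forall x. ~P(x,x)) & ((exists b. forall u. (~F(b) | ~H(u))) | (forall w. exists r. (H(w) | F(r))))
Pull the quantifiers to the front (each side's bound variable is not free in the other side):
  forall x. exists b. forall u. forall w. exists r. (~P(x,x) & (~F(b) | ~H(u) | H(w) | F(r)))

forall x. exists b. forall u. forall w. exists r. (~P(x,x) & (~F(b) | ~H(u) | H(w) | F(r)))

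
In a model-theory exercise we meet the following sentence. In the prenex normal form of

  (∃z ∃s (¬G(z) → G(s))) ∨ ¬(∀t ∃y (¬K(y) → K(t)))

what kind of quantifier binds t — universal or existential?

existential

Rewrite implications/biconditionals: A → B as ¬A ∨ B.
  (∃z ∃s (¬¬G(z) ∨ G(s))) ∨ ¬(∀t ∃y (¬¬K(y) ∨ K(t)))
Push ¬ through the quantifiers and connectives to reach negation normal form:
  (∃z ∃s (G(z) ∨ G(s))) ∨ (∃t ∀y (¬K(y) ∧ ¬K(t)))
Pull the quantifiers to the front (each side's bound variable is not free in the other side):
  ∃z ∃s ∃t ∀y (G(z) ∨ G(s) ∨ ¬K(y) ∧ ¬K(t))
The quantifier ∀t sits under an odd number of negations (counting the antecedent side of each →), so it flips to ∃t.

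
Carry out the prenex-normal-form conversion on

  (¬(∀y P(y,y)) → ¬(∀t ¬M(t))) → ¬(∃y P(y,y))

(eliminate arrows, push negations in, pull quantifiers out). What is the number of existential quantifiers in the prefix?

Rewrite implications/biconditionals: A → B as ¬A ∨ B.
  ¬(¬¬(∀y P(y,y)) ∨ ¬(∀t ¬M(t))) ∨ ¬(∃y P(y,y))
Move each ¬ inward, flipping quantifiers it crosses:
  (∃y ¬P(y,y)) ∧ (∀t ¬M(t)) ∨ (∀y ¬P(y,y))
Rename bound variables to avoid capture: y↦y1.
  (∃y ¬P(y,y)) ∧ (∀t ¬M(t)) ∨ (∀y1 ¬P(y1,y1))
Finally move all quantifiers to the prefix:
  ∃y ∀t ∀y1 (¬P(y,y) ∧ ¬M(t) ∨ ¬P(y1,y1))
The prefix is ∃y ∀t ∀y1: 2 universal, 1 existential.

1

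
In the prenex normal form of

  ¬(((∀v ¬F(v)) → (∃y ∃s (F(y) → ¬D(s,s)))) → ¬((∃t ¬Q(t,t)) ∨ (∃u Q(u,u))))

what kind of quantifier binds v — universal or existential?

existential

Eliminate → and ↔ using ¬ and ∨.
  ¬(¬(¬(∀v ¬F(v)) ∨ (∃y ∃s (¬F(y) ∨ ¬D(s,s)))) ∨ ¬((∃t ¬Q(t,t)) ∨ (∃u Q(u,u))))
Move each ¬ inward, flipping quantifiers it crosses:
  ((∃v F(v)) ∨ (∃y ∃s (¬F(y) ∨ ¬D(s,s)))) ∧ ((∃t ¬Q(t,t)) ∨ (∃u Q(u,u)))
All bound variables are already distinct, so no renaming is needed.
Pull the quantifiers to the front (each side's bound variable is not free in the other side):
  ∃v ∃y ∃s ∃t ∃u ((F(v) ∨ ¬F(y) ∨ ¬D(s,s)) ∧ (¬Q(t,t) ∨ Q(u,u)))
The quantifier ∀v sits under an odd number of negations (counting the antecedent side of each →), so it flips to ∃v.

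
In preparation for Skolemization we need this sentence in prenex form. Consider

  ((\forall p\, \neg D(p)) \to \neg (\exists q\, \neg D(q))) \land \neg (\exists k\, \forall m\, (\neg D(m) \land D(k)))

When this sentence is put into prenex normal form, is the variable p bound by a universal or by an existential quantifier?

Rewrite implications/biconditionals: A → B as ¬A ∨ B.
  (\neg (\forall p\, \neg D(p)) \lor \neg (\exists q\, \neg D(q))) \land \neg (\exists k\, \forall m\, (\neg D(m) \land D(k)))
Drive negations inward (¬∀x A ≡ ∃x ¬A, ¬∃x A ≡ ∀x ¬A, De Morgan for ∧/∨):
  ((\exists p\, D(p)) \lor (\forall q\, D(q))) \land (\forall k\, \exists m\, (D(m) \lor \neg D(k)))
All bound variables are already distinct, so no renaming is needed.
Finally move all quantifiers to the prefix:
  \exists p\, \forall q\, \forall k\, \exists m\, ((D(p) \lor D(q)) \land (D(m) \lor \neg D(k)))
The quantifier \forall p sits under an odd number of negations (counting the antecedent side of each →), so it flips to \exists p.

existential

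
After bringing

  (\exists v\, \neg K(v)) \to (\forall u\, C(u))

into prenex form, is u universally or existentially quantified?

First replace A → B with ¬A ∨ B.
  \neg (\exists v\, \neg K(v)) \lor (\forall u\, C(u))
Move each ¬ inward, flipping quantifiers it crosses:
  (\forall v\, K(v)) \lor (\forall u\, C(u))
All bound variables are already distinct, so no renaming is needed.
Finally move all quantifiers to the prefix:
  \forall v\, \forall u\, (K(v) \lor C(u))
The quantifier \forall u sits under an even number of negations (counting the antecedent side of each →), so it remains universal.

universal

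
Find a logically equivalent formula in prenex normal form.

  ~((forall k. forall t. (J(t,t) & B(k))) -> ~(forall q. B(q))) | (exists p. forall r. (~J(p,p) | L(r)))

forall k. forall t. forall q. exists p. forall r. (J(t,t) & B(k) & B(q) | ~J(p,p) | L(r))

Eliminate → and ↔ using ¬ and ∨.
  ~(~(forall k. forall t. (J(t,t) & B(k))) | ~(forall q. B(q))) | (exists p. forall r. (~J(p,p) | L(r)))
Push ¬ through the quantifiers and connectives to reach negation normal form:
  (forall k. forall t. (J(t,t) & B(k))) & (forall q. B(q)) | (exists p. forall r. (~J(p,p) | L(r)))
All bound variables are already distinct, so no renaming is needed.
Extract every quantifier outward, since the variables are now distinct and don't occur free across branches:
  forall k. forall t. forall q. exists p. forall r. (J(t,t) & B(k) & B(q) | ~J(p,p) | L(r))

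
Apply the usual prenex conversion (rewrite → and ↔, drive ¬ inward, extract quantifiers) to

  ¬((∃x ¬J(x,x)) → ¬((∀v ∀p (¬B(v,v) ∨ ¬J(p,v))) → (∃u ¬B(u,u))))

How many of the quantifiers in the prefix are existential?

Eliminate → and ↔ using ¬ and ∨.
  ¬(¬(∃x ¬J(x,x)) ∨ ¬(¬(∀v ∀p (¬B(v,v) ∨ ¬J(p,v))) ∨ (∃u ¬B(u,u))))
Push ¬ through the quantifiers and connectives to reach negation normal form:
  (∃x ¬J(x,x)) ∧ ((∃v ∃p (B(v,v) ∧ J(p,v))) ∨ (∃u ¬B(u,u)))
Pull the quantifiers to the front (each side's bound variable is not free in the other side):
  ∃x ∃v ∃p ∃u (¬J(x,x) ∧ (B(v,v) ∧ J(p,v) ∨ ¬B(u,u)))
The prefix is ∃x ∃v ∃p ∃u: 0 universal, 4 existential.

4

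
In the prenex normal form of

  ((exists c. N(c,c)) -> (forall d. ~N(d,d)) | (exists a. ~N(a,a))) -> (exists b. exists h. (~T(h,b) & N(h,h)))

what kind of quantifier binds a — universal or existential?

universal

Eliminate → and ↔ using ¬ and ∨.
  ~(~(exists c. N(c,c)) | (forall d. ~N(d,d)) | (exists a. ~N(a,a))) | (exists b. exists h. (~T(h,b) & N(h,h)))
Drive negations inward (¬∀x A ≡ ∃x ¬A, ¬∃x A ≡ ∀x ¬A, De Morgan for ∧/∨):
  (exists c. N(c,c)) & (exists d. N(d,d)) & (forall a. N(a,a)) | (exists b. exists h. (~T(h,b) & N(h,h)))
All bound variables are already distinct, so no renaming is needed.
Finally move all quantifiers to the prefix:
  exists c. exists d. forall a. exists b. exists h. (N(c,c) & N(d,d) & N(a,a) | ~T(h,b) & N(h,h))
The quantifier exists a sits under an odd number of negations (counting the antecedent side of each →), so it flips to forall a.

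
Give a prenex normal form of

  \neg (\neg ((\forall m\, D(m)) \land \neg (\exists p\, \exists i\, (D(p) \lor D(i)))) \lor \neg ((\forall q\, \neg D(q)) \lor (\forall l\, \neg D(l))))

\forall m\, \forall p\, \forall i\, \forall q\, \forall l\, (D(m) \land \neg D(p) \land \neg D(i) \land (\neg D(q) \lor \neg D(l)))

Move each ¬ inward, flipping quantifiers it crosses:
  (\forall m\, D(m)) \land (\forall p\, \forall i\, (\neg D(p) \land \neg D(i))) \land ((\forall q\, \neg D(q)) \lor (\forall l\, \neg D(l)))
Extract every quantifier outward, since the variables are now distinct and don't occur free across branches:
  \forall m\, \forall p\, \forall i\, \forall q\, \forall l\, (D(m) \land \neg D(p) \land \neg D(i) \land (\neg D(q) \lor \neg D(l)))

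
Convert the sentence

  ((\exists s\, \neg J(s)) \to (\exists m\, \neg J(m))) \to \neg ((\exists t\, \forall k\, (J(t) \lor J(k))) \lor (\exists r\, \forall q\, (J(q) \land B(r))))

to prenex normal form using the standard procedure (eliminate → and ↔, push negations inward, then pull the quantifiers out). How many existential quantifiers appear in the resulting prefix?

First replace A → B with ¬A ∨ B.
  \neg (\neg (\exists s\, \neg J(s)) \lor (\exists m\, \neg J(m))) \lor \neg ((\exists t\, \forall k\, (J(t) \lor J(k))) \lor (\exists r\, \forall q\, (J(q) \land B(r))))
Move each ¬ inward, flipping quantifiers it crosses:
  (\exists s\, \neg J(s)) \land (\forall m\, J(m)) \lor (\forall t\, \exists k\, (\neg J(t) \land \neg J(k))) \land (\forall r\, \exists q\, (\neg J(q) \lor \neg B(r)))
All bound variables are already distinct, so no renaming is needed.
Extract every quantifier outward, since the variables are now distinct and don't occur free across branches:
  \exists s\, \forall m\, \forall t\, \exists k\, \forall r\, \exists q\, (\neg J(s) \land J(m) \lor \neg J(t) \land \neg J(k) \land (\neg J(q) \lor \neg B(r)))
The prefix is \exists s \forall m \forall t \exists k \forall r \exists q: 3 universal, 3 existential.

3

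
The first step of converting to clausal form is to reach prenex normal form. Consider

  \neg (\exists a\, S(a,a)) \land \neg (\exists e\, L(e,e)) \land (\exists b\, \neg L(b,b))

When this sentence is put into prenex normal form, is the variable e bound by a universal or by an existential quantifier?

Push ¬ through the quantifiers and connectives to reach negation normal form:
  (\forall a\, \neg S(a,a)) \land (\forall e\, \neg L(e,e)) \land (\exists b\, \neg L(b,b))
All bound variables are already distinct, so no renaming is needed.
Pull the quantifiers to the front (each side's bound variable is not free in the other side):
  \forall a\, \forall e\, \exists b\, (\neg S(a,a) \land \neg L(e,e) \land \neg L(b,b))
The quantifier \exists e sits under an odd number of negations, so it flips to \forall e.

universal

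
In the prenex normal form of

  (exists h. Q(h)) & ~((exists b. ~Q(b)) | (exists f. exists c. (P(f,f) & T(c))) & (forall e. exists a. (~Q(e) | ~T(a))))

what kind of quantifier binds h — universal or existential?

Move each ¬ inward, flipping quantifiers it crosses:
  (exists h. Q(h)) & (forall b. Q(b)) & ((forall f. forall c. (~P(f,f) | ~T(c))) | (exists e. forall a. (Q(e) & T(a))))
All bound variables are already distinct, so no renaming is needed.
Extract every quantifier outward, since the variables are now distinct and don't occur free across branches:
  exists h. forall b. forall f. forall c. exists e. forall a. (Q(h) & Q(b) & (~P(f,f) | ~T(c) | Q(e) & T(a)))
The quantifier exists h sits under an even number of negations, so it remains existential.

existential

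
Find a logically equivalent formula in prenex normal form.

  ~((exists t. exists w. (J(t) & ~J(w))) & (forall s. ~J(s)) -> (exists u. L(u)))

exists t. exists w. forall s. forall u. (J(t) & ~J(w) & ~J(s) & ~L(u))

Rewrite implications/biconditionals: A → B as ¬A ∨ B.
  ~(~((exists t. exists w. (J(t) & ~J(w))) & (forall s. ~J(s))) | (exists u. L(u)))
Drive negations inward (¬∀x A ≡ ∃x ¬A, ¬∃x A ≡ ∀x ¬A, De Morgan for ∧/∨):
  (exists t. exists w. (J(t) & ~J(w))) & (forall s. ~J(s)) & (forall u. ~L(u))
All bound variables are already distinct, so no renaming is needed.
Finally move all quantifiers to the prefix:
  exists t. exists w. forall s. forall u. (J(t) & ~J(w) & ~J(s) & ~L(u))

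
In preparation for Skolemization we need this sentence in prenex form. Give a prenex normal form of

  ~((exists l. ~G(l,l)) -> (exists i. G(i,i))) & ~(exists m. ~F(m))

First replace A → B with ¬A ∨ B.
  ~(~(exists l. ~G(l,l)) | (exists i. G(i,i))) & ~(exists m. ~F(m))
Push ¬ through the quantifiers and connectives to reach negation normal form:
  (exists l. ~G(l,l)) & (forall i. ~G(i,i)) & (forall m. F(m))
Pull the quantifiers to the front (each side's bound variable is not free in the other side):
  exists l. forall i. forall m. (~G(l,l) & ~G(i,i) & F(m))

exists l. forall i. forall m. (~G(l,l) & ~G(i,i) & F(m))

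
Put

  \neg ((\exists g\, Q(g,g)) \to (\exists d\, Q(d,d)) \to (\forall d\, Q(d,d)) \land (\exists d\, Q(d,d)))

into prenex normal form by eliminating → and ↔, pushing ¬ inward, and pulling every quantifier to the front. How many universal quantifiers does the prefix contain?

1

Rewrite implications/biconditionals: A → B as ¬A ∨ B.
  \neg (\neg (\exists g\, Q(g,g)) \lor \neg (\exists d\, Q(d,d)) \lor (\forall d\, Q(d,d)) \land (\exists d\, Q(d,d)))
Move each ¬ inward, flipping quantifiers it crosses:
  (\exists g\, Q(g,g)) \land (\exists d\, Q(d,d)) \land ((\exists d\, \neg Q(d,d)) \lor (\forall d\, \neg Q(d,d)))
Standardize variables apart so no two quantifiers bind the same name: d↦u1, d↦w1.
  (\exists g\, Q(g,g)) \land (\exists d\, Q(d,d)) \land ((\exists u1\, \neg Q(u1,u1)) \lor (\forall w1\, \neg Q(w1,w1)))
Finally move all quantifiers to the prefix:
  \exists g\, \exists d\, \exists u1\, \forall w1\, (Q(g,g) \land Q(d,d) \land (\neg Q(u1,u1) \lor \neg Q(w1,w1)))
The prefix is \exists g \exists d \exists u1 \forall w1: 1 universal, 3 existential.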